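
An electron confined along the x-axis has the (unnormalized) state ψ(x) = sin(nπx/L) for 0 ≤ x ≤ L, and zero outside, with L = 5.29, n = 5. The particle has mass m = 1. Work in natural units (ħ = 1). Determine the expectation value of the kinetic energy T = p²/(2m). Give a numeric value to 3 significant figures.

T = −(ħ²/2m) d²/dx², so ⟨T⟩ = −(ħ²/2m) ∫ ψ*·ψ'' dx / ∫|ψ|² dx; with m = 1.
d/dx sin(nπx/L) = (nπ/L)·cos(nπx/L) and d²/dx² sin(nπx/L) = −(nπ/L)²·sin(nπx/L); on 0 ≤ x ≤ L, ∫sin²(nπx/L) dx = L/2 and ∫sin(nπx/L)·cos(nπx/L) dx = 0.
State is unnormalized: ∫|ψ|² dx = 2.6450, and ∫ψ*·(−ħ²/2m · ψ'') dx = 11.661, so ⟨T⟩ = 11.661 / 2.6450.
⟨T⟩ = 4.4086.

4.41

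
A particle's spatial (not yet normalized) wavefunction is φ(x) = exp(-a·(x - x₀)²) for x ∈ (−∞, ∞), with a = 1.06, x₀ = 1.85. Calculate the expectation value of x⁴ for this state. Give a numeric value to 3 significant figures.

16.7

⟨x⁴⟩ = ∫ x⁴·|φ|² dx / ∫|φ|² dx (integrals over the domain).
Gaussian moments (u = x − x₀): ∫u^(2j)·e^(−2au²) du = (2j−1)!!/(4a)^j · √(π/(2a)), odd powers integrate to 0; here √(π/(2a)) = 1.2173.
State is unnormalized: ∫|φ|² dx = 1.2173, and ∫φ*·x⁴·φ dx = 20.358, so ⟨x⁴⟩ = 20.358 / 1.2173.
⟨x⁴⟩ = 16.724.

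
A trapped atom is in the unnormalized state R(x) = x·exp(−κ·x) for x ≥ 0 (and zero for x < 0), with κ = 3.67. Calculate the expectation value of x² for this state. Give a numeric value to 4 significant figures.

0.2227

⟨x²⟩ = ∫ x²·|R|² dx / ∫|R|² dx (integrals over the domain).
Every integrand reduces to terms xʲ·e^(−2κx) on [0, ∞); use ∫₀^∞ xʲ·e^(−2κx) dx = j!/(2κ)^(j+1).
State is unnormalized: ∫|R|² dx = 0.0050576, and ∫R*·x²·R dx = 0.0011265, so ⟨x²⟩ = 0.0011265 / 0.0050576.
⟨x²⟩ = 0.22274.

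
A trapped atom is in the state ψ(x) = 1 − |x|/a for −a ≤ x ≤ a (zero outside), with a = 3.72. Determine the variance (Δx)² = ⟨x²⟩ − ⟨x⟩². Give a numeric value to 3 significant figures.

Compute ⟨x⟩ and ⟨x²⟩ separately, then (Δx)² = ⟨x²⟩ − ⟨x⟩².
ψ is even, so ∫ over [−a, a] = 2∫₀ᵃ with ψ = 1 − x/a there: ∫₀ᵃ (1 − x/a)² dx = a/3, ∫₀ᵃ x²(1 − x/a)² dx = a³/30, ∫₀ᵃ x⁴(1 − x/a)² dx = a⁵/105.
Normalization: ∫|ψ|² dx = 2.4800.
⟨x⟩ = 0.0000 and ⟨x²⟩ = 1.3838.
(Δx)² = 1.3838 − (0.0000)² = 1.3838.

1.38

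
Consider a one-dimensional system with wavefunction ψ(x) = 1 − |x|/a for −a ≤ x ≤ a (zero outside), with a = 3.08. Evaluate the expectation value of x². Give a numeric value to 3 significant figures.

⟨x²⟩ = ∫ x²·|ψ|² dx / ∫|ψ|² dx (integrals over the domain).
ψ is even, so ∫ over [−a, a] = 2∫₀ᵃ with ψ = 1 − x/a there: ∫₀ᵃ (1 − x/a)² dx = a/3, ∫₀ᵃ x²(1 − x/a)² dx = a³/30, ∫₀ᵃ x⁴(1 − x/a)² dx = a⁵/105.
State is unnormalized: ∫|ψ|² dx = 2.0533, and ∫ψ*·x²·ψ dx = 1.9479, so ⟨x²⟩ = 1.9479 / 2.0533.
⟨x²⟩ = 0.94864.

0.949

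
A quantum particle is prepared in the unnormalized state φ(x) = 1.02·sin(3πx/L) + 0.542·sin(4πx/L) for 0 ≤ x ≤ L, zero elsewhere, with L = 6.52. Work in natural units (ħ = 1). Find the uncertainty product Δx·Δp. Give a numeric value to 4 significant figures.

2.308

Δx = √(⟨x²⟩−⟨x⟩²), Δp = √(⟨p²⟩−⟨p⟩²).
On 0 ≤ x ≤ L (j ≠ l): ∫sin²(jπx/L) dx = L/2, ∫sin(jπx/L)·sin(lπx/L) dx = 0; diagonal moments ∫x·sin²(jπx/L) dx = L²/4, ∫x²·sin²(jπx/L) dx = L³·(1/6 − 1/(4j²π²)); cross terms ∫x·sin(jπx/L)·sin(lπx/L) dx = 0 for j + l even and −4jlL²/(π²(j² − l²)²) for j + l odd, ∫x²·sin(jπx/L)·sin(lπx/L) dx = (−1)^(j+l)·4jlL³/(π²(j² − l²)²); higher powers the same way via product-to-sum and parts. d²/dx² sin(jπx/L) = −(jπ/L)²·sin(jπx/L); on 0 ≤ x ≤ L, ∫sin²(jπx/L) dx = L/2 and ∫sin(jπx/L)·sin(lπx/L) dx = 0 for j ≠ l, so only diagonal terms survive in ∫|φ|² and ∫φ·φ″; ∫φ·φ′ dx = [φ²/2] between the walls = 0.
Normalization: ∫|φ|² dx = 4.3494.
⟨x⟩ = 2.1874, ⟨x²⟩ = 6.9605 ⇒ Δx = 1.4751.
⟨p⟩ = 0.0000, ⟨p²⟩ = 2.4474 ⇒ Δp = 1.5644.
Δx·Δp = 2.3076.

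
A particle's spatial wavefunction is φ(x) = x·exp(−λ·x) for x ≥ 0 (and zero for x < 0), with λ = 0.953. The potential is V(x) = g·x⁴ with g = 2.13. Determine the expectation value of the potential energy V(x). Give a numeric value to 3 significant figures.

⟨V⟩ = ∫ V(x)·|φ|² dx / ∫|φ|² dx.
Every integrand reduces to terms xʲ·e^(−2λx) on [0, ∞); use ∫₀^∞ xʲ·e^(−2λx) dx = j!/(2λ)^(j+1).
State is unnormalized: ∫|φ|² dx = 0.28884, and ∫φ*·V(x)·φ dx = 16.782, so ⟨V⟩ = 16.782 / 0.28884.
⟨V⟩ = 58.102.

58.1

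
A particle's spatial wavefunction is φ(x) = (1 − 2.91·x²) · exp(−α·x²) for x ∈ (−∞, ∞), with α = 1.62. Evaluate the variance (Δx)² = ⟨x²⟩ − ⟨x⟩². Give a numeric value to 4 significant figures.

0.2905

Compute ⟨x⟩ and ⟨x²⟩ separately, then (Δx)² = ⟨x²⟩ − ⟨x⟩².
Expand each integrand as polynomial × e^(−2αx²) and use ∫x^(2j)·e^(−2αx²) dx = (2j−1)!!/(4α)^j · √(π/(2α)), odd powers → 0; here √(π/(2α)) = 0.98470.
Normalization: ∫|φ|² dx = 0.69604.
⟨x⟩ = 0.0000 and ⟨x²⟩ = 0.29049.
(Δx)² = 0.29049 − (0.0000)² = 0.29049.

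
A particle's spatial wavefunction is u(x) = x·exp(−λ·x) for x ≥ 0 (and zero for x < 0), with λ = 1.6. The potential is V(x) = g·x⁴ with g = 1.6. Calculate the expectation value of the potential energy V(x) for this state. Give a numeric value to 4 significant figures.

5.493

⟨V⟩ = ∫ V(x)·|u|² dx / ∫|u|² dx.
Every integrand reduces to terms xʲ·e^(−2λx) on [0, ∞); use ∫₀^∞ xʲ·e^(−2λx) dx = j!/(2λ)^(j+1).
State is unnormalized: ∫|u|² dx = 0.061035, and ∫u*·V(x)·u dx = 0.33528, so ⟨V⟩ = 0.33528 / 0.061035.
⟨V⟩ = 5.4932.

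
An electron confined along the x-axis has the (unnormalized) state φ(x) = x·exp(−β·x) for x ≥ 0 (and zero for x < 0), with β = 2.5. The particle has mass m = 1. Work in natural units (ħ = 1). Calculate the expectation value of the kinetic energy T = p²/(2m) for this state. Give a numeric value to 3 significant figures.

3.13

T = −(ħ²/2m) d²/dx², so ⟨T⟩ = −(ħ²/2m) ∫ φ*·φ'' dx / ∫|φ|² dx; with m = 1.
Differentiate x·exp(−β·x) with the product rule; every integrand then reduces to terms xʲ·e^(−2βx) on [0, ∞), with ∫₀^∞ xʲ·e^(−2βx) dx = j!/(2β)^(j+1).
State is unnormalized: ∫|φ|² dx = 0.016000, and ∫φ*·(−ħ²/2m · φ'') dx = 0.050000, so ⟨T⟩ = 0.050000 / 0.016000.
⟨T⟩ = 3.1250.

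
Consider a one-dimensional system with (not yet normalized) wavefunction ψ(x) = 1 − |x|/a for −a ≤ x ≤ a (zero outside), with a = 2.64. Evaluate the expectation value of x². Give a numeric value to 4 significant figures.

0.6970

⟨x²⟩ = ∫ x²·|ψ|² dx / ∫|ψ|² dx (integrals over the domain).
ψ is even, so ∫ over [−a, a] = 2∫₀ᵃ with ψ = 1 − x/a there: ∫₀ᵃ (1 − x/a)² dx = a/3, ∫₀ᵃ x²(1 − x/a)² dx = a³/30, ∫₀ᵃ x⁴(1 − x/a)² dx = a⁵/105.
State is unnormalized: ∫|ψ|² dx = 1.7600, and ∫ψ*·x²·ψ dx = 1.2266, so ⟨x²⟩ = 1.2266 / 1.7600.
⟨x²⟩ = 0.69696.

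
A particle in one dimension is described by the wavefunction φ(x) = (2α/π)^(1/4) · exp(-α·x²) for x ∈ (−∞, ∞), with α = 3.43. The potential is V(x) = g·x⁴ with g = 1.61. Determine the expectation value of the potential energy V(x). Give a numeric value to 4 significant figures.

0.02566

⟨V⟩ = ∫ V(x)·|φ|² dx.
Gaussian moments: ∫x^(2j)·e^(−2αx²) dx = (2j−1)!!/(4α)^j · √(π/(2α)), odd powers integrate to 0; here √(π/(2α)) = 0.67673.
⟨V⟩ = 0.025659.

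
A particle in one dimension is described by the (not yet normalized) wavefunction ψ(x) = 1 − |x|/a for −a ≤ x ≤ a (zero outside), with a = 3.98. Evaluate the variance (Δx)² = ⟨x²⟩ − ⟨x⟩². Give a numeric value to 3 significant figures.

Compute ⟨x⟩ and ⟨x²⟩ separately, then (Δx)² = ⟨x²⟩ − ⟨x⟩².
ψ is even, so ∫ over [−a, a] = 2∫₀ᵃ with ψ = 1 − x/a there: ∫₀ᵃ (1 − x/a)² dx = a/3, ∫₀ᵃ x²(1 − x/a)² dx = a³/30, ∫₀ᵃ x⁴(1 − x/a)² dx = a⁵/105.
Normalization: ∫|ψ|² dx = 2.6533.
⟨x⟩ = 0.0000 and ⟨x²⟩ = 1.5840.
(Δx)² = 1.5840 − (0.0000)² = 1.5840.

1.58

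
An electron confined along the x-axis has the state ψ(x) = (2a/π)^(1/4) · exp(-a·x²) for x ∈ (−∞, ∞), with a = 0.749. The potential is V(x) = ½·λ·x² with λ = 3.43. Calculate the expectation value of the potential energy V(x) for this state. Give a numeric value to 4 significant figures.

⟨V⟩ = ∫ V(x)·|ψ|² dx.
Gaussian moments: ∫x^(2j)·e^(−2ax²) dx = (2j−1)!!/(4a)^j · √(π/(2a)), odd powers integrate to 0; here √(π/(2a)) = 1.4482.
⟨V⟩ = 0.57243.

0.5724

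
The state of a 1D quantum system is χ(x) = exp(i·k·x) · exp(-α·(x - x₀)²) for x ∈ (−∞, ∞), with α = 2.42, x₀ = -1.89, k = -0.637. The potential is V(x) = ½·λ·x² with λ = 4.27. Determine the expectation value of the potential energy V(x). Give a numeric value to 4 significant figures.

7.847

⟨V⟩ = ∫ V(x)·|χ|² dx / ∫|χ|² dx.
Gaussian moments (u = x − x₀): ∫u^(2j)·e^(−2αu²) du = (2j−1)!!/(4α)^j · √(π/(2α)), odd powers integrate to 0; here √(π/(2α)) = 0.80566.
State is unnormalized: ∫|χ|² dx = 0.80566, and ∫χ*·V(x)·χ dx = 6.3220, so ⟨V⟩ = 6.3220 / 0.80566.
⟨V⟩ = 7.8470.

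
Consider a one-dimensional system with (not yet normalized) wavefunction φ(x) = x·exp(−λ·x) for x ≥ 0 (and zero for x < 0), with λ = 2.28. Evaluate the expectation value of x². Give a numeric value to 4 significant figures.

⟨x²⟩ = ∫ x²·|φ|² dx / ∫|φ|² dx (integrals over the domain).
Every integrand reduces to terms xʲ·e^(−2λx) on [0, ∞); use ∫₀^∞ xʲ·e^(−2λx) dx = j!/(2λ)^(j+1).
State is unnormalized: ∫|φ|² dx = 0.021093, and ∫φ*·x²·φ dx = 0.012173, so ⟨x²⟩ = 0.012173 / 0.021093.
⟨x²⟩ = 0.57710.

0.5771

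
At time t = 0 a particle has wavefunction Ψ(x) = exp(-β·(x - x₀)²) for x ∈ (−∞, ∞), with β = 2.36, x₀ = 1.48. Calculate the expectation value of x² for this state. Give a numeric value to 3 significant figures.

⟨x²⟩ = ∫ x²·|Ψ|² dx / ∫|Ψ|² dx (integrals over the domain).
Gaussian moments (u = x − x₀): ∫u^(2j)·e^(−2βu²) du = (2j−1)!!/(4β)^j · √(π/(2β)), odd powers integrate to 0; here √(π/(2β)) = 0.81584.
State is unnormalized: ∫|Ψ|² dx = 0.81584, and ∫Ψ*·x²·Ψ dx = 1.8734, so ⟨x²⟩ = 1.8734 / 0.81584.
⟨x²⟩ = 2.2963.

2.30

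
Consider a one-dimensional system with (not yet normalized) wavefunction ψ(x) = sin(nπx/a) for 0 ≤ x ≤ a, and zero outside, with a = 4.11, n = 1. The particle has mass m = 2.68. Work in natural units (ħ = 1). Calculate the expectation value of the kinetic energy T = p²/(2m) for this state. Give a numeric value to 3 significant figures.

T = −(ħ²/2m) d²/dx², so ⟨T⟩ = −(ħ²/2m) ∫ ψ*·ψ'' dx / ∫|ψ|² dx; with m = 2.68.
d/dx sin(nπx/a) = (nπ/a)·cos(nπx/a) and d²/dx² sin(nπx/a) = −(nπ/a)²·sin(nπx/a); on 0 ≤ x ≤ a, ∫sin²(nπx/a) dx = a/2 and ∫sin(nπx/a)·cos(nπx/a) dx = 0.
State is unnormalized: ∫|ψ|² dx = 2.0550, and ∫ψ*·(−ħ²/2m · ψ'') dx = 0.22401, so ⟨T⟩ = 0.22401 / 2.0550.
⟨T⟩ = 0.10901.

0.109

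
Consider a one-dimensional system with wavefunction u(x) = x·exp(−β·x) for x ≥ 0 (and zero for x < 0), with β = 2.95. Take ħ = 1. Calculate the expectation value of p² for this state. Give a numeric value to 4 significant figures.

8.703

p² u = −ħ² d²u/dx²; ⟨p²⟩ = −ħ² ∫ u*·u'' dx / ∫|u|² dx.
Differentiate x·exp(−β·x) with the product rule; every integrand then reduces to terms xʲ·e^(−2βx) on [0, ∞), with ∫₀^∞ xʲ·e^(−2βx) dx = j!/(2β)^(j+1).
State is unnormalized: ∫|u|² dx = 0.0097381, and ∫u*·(−ħ² u'') dx = 0.084746, so ⟨p²⟩ = 0.084746 / 0.0097381.
⟨p²⟩ = 8.7025.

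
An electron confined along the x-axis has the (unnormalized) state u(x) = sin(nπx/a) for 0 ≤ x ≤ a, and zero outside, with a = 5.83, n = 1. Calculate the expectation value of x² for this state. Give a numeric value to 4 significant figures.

9.608

⟨x²⟩ = ∫ x²·|u|² dx / ∫|u|² dx (integrals over the domain).
With sin²θ = (1 − cos2θ)/2 on 0 ≤ x ≤ a: ∫sin²(nπx/a) dx = a/2, ∫x·sin²(nπx/a) dx = a²/4, ∫x²·sin²(nπx/a) dx = a³·(1/6 − 1/(4n²π²)); higher powers xᵏ the same way, integrating xᵏ·cos(2nπx/a) by parts.
State is unnormalized: ∫|u|² dx = 2.9150, and ∫u*·x²·u dx = 28.007, so ⟨x²⟩ = 28.007 / 2.9150.
⟨x²⟩ = 9.6077.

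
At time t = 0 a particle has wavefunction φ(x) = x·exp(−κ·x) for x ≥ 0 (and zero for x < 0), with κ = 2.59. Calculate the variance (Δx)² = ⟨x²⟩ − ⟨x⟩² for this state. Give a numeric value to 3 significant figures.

0.112

Compute ⟨x⟩ and ⟨x²⟩ separately, then (Δx)² = ⟨x²⟩ − ⟨x⟩².
Every integrand reduces to terms xʲ·e^(−2κx) on [0, ∞); use ∫₀^∞ xʲ·e^(−2κx) dx = j!/(2κ)^(j+1).
Normalization: ∫|φ|² dx = 0.014389.
⟨x⟩ = 0.57915 and ⟨x²⟩ = 0.44722.
(Δx)² = 0.44722 − (0.57915)² = 0.11181.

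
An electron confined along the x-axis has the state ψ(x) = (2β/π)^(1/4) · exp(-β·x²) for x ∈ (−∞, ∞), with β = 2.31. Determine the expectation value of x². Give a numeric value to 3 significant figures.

0.108

⟨x²⟩ = ∫ x²·|ψ|² dx (integrals over the domain).
Gaussian moments: ∫x^(2j)·e^(−2βx²) dx = (2j−1)!!/(4β)^j · √(π/(2β)), odd powers integrate to 0; here √(π/(2β)) = 0.82462.
⟨x²⟩ = 0.10823.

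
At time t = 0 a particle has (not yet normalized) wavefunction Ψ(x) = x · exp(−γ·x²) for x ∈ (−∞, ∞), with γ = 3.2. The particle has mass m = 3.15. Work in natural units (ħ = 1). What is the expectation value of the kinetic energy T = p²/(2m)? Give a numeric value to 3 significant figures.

1.52

T = −(ħ²/2m) d²/dx², so ⟨T⟩ = −(ħ²/2m) ∫ Ψ*·Ψ'' dx / ∫|Ψ|² dx; with m = 3.15.
Expand each integrand as polynomial × e^(−2γx²) and use ∫x^(2j)·e^(−2γx²) dx = (2j−1)!!/(4γ)^j · √(π/(2γ)), odd powers → 0; here √(π/(2γ)) = 0.70062. Differentiate with the product rule, d/dx e^(−γx²) = −2γx·e^(−γx²).
State is unnormalized: ∫|Ψ|² dx = 0.054736, and ∫Ψ*·(−ħ²/2m · Ψ'') dx = 0.083408, so ⟨T⟩ = 0.083408 / 0.054736.
⟨T⟩ = 1.5238.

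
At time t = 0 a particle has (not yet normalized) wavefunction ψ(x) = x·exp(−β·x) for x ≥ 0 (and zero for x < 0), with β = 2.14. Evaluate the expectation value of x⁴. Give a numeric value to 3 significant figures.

⟨x⁴⟩ = ∫ x⁴·|ψ|² dx / ∫|ψ|² dx (integrals over the domain).
Every integrand reduces to terms xʲ·e^(−2βx) on [0, ∞); use ∫₀^∞ xʲ·e^(−2βx) dx = j!/(2β)^(j+1).
State is unnormalized: ∫|ψ|² dx = 0.025509, and ∫ψ*·x⁴·ψ dx = 0.027367, so ⟨x⁴⟩ = 0.027367 / 0.025509.
⟨x⁴⟩ = 1.0728.

1.07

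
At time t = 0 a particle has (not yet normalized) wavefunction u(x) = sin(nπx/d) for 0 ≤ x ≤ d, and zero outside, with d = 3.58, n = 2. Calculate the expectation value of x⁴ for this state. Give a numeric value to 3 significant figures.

⟨x⁴⟩ = ∫ x⁴·|u|² dx / ∫|u|² dx (integrals over the domain).
With sin²θ = (1 − cos2θ)/2 on 0 ≤ x ≤ d: ∫sin²(nπx/d) dx = d/2, ∫x·sin²(nπx/d) dx = d²/4, ∫x²·sin²(nπx/d) dx = d³·(1/6 − 1/(4n²π²)); higher powers xᵏ the same way, integrating xᵏ·cos(2nπx/d) by parts.
State is unnormalized: ∫|u|² dx = 1.7900, and ∫u*·x⁴·u dx = 51.640, so ⟨x⁴⟩ = 51.640 / 1.7900.
⟨x⁴⟩ = 28.849.

28.8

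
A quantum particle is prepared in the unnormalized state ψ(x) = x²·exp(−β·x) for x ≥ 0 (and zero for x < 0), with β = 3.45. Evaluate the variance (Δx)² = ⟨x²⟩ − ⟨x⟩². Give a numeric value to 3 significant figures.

0.105

Compute ⟨x⟩ and ⟨x²⟩ separately, then (Δx)² = ⟨x²⟩ − ⟨x⟩².
Every integrand reduces to terms xʲ·e^(−2βx) on [0, ∞); use ∫₀^∞ xʲ·e^(−2βx) dx = j!/(2β)^(j+1).
Normalization: ∫|ψ|² dx = 0.0015345.
⟨x⟩ = 0.72464 and ⟨x²⟩ = 0.63012.
(Δx)² = 0.63012 − (0.72464)² = 0.10502.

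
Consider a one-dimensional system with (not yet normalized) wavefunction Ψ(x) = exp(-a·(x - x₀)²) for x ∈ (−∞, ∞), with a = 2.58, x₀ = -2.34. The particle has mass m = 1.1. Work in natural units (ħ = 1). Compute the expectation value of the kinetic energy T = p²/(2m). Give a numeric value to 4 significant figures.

T = −(ħ²/2m) d²/dx², so ⟨T⟩ = −(ħ²/2m) ∫ Ψ*·Ψ'' dx / ∫|Ψ|² dx; with m = 1.1.
Gaussian moments (u = x − x₀): ∫u^(2j)·e^(−2au²) du = (2j−1)!!/(4a)^j · √(π/(2a)), odd powers integrate to 0; here √(π/(2a)) = 0.78028. Derivatives: d/dx e^(−au²) = −2au·e^(−au²), d²/dx² e^(−au²) = (4a²u² − 2a)·e^(−au²).
State is unnormalized: ∫|Ψ|² dx = 0.78028, and ∫Ψ*·(−ħ²/2m · Ψ'') dx = 0.91505, so ⟨T⟩ = 0.91505 / 0.78028.
⟨T⟩ = 1.1727.

1.173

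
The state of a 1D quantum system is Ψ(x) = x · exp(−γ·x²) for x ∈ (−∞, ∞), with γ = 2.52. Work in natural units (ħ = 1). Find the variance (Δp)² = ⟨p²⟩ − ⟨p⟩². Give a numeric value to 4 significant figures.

7.560

Compute ⟨p⟩ and ⟨p²⟩ separately; (Δp)² = ⟨p²⟩ − ⟨p⟩².
Expand each integrand as polynomial × e^(−2γx²) and use ∫x^(2j)·e^(−2γx²) dx = (2j−1)!!/(4γ)^j · √(π/(2γ)), odd powers → 0; here √(π/(2γ)) = 0.78951. Differentiate with the product rule, d/dx e^(−γx²) = −2γx·e^(−γx²).
Normalization: ∫|Ψ|² dx = 0.078325.
⟨p⟩ = 0.0000 and ⟨p²⟩ = 7.5600.
(Δp)² = 7.5600 − (0.0000)² = 7.5600.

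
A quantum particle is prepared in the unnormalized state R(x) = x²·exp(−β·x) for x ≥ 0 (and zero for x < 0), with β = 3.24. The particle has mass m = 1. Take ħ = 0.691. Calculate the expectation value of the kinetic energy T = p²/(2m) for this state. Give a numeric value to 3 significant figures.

T = −(ħ²/2m) d²/dx², so ⟨T⟩ = −(ħ²/2m) ∫ R*·R'' dx / ∫|R|² dx; with m = 1.
Differentiate x²·exp(−β·x) with the product rule; every integrand then reduces to terms xʲ·e^(−2βx) on [0, ∞), with ∫₀^∞ xʲ·e^(−2βx) dx = j!/(2β)^(j+1).
State is unnormalized: ∫|R|² dx = 0.0021006, and ∫R*·(−ħ²/2m · R'') dx = 0.0017548, so ⟨T⟩ = 0.0017548 / 0.0021006.
⟨T⟩ = 0.83540.

0.835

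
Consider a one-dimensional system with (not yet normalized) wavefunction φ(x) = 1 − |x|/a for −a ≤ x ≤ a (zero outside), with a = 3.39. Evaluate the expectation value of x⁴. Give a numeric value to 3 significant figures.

3.77

⟨x⁴⟩ = ∫ x⁴·|φ|² dx / ∫|φ|² dx (integrals over the domain).
φ is even, so ∫ over [−a, a] = 2∫₀ᵃ with φ = 1 − x/a there: ∫₀ᵃ (1 − x/a)² dx = a/3, ∫₀ᵃ x²(1 − x/a)² dx = a³/30, ∫₀ᵃ x⁴(1 − x/a)² dx = a⁵/105.
State is unnormalized: ∫|φ|² dx = 2.2600, and ∫φ*·x⁴·φ dx = 8.5278, so ⟨x⁴⟩ = 8.5278 / 2.2600.
⟨x⁴⟩ = 3.7734.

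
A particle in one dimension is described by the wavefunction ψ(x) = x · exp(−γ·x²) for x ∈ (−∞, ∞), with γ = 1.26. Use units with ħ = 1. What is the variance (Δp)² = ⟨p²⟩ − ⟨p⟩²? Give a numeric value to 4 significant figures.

Compute ⟨p⟩ and ⟨p²⟩ separately; (Δp)² = ⟨p²⟩ − ⟨p⟩².
Expand each integrand as polynomial × e^(−2γx²) and use ∫x^(2j)·e^(−2γx²) dx = (2j−1)!!/(4γ)^j · √(π/(2γ)), odd powers → 0; here √(π/(2γ)) = 1.1165. Differentiate with the product rule, d/dx e^(−γx²) = −2γx·e^(−γx²).
Normalization: ∫|ψ|² dx = 0.22154.
⟨p⟩ = 0.0000 and ⟨p²⟩ = 3.7800.
(Δp)² = 3.7800 − (0.0000)² = 3.7800.

3.780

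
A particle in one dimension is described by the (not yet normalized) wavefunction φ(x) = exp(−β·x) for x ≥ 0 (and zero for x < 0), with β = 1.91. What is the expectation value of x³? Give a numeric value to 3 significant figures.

0.108

⟨x³⟩ = ∫ x³·|φ|² dx / ∫|φ|² dx (integrals over the domain).
Every integrand reduces to terms xʲ·e^(−2βx) on [0, ∞); use ∫₀^∞ xʲ·e^(−2βx) dx = j!/(2β)^(j+1).
State is unnormalized: ∫|φ|² dx = 0.26178, and ∫φ*·x³·φ dx = 0.028177, so ⟨x³⟩ = 0.028177 / 0.26178.
⟨x³⟩ = 0.10764.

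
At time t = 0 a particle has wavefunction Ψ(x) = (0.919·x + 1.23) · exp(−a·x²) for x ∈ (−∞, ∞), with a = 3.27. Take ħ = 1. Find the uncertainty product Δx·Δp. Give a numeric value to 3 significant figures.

0.500

Δx = √(⟨x²⟩−⟨x⟩²), Δp = √(⟨p²⟩−⟨p⟩²).
Expand each integrand as polynomial × e^(−2ax²) and use ∫x^(2j)·e^(−2ax²) dx = (2j−1)!!/(4a)^j · √(π/(2a)), odd powers → 0; here √(π/(2a)) = 0.69308. Differentiate with the product rule, d/dx e^(−ax²) = −2ax·e^(−ax²).
Normalization: ∫|Ψ|² dx = 1.0933.
⟨x⟩ = 0.10957, ⟨x²⟩ = 0.082711 ⇒ Δx = 0.26591.
⟨p⟩ = 0.0000, ⟨p²⟩ = 3.5377 ⇒ Δp = 1.8809.
Δx·Δp = 0.50014.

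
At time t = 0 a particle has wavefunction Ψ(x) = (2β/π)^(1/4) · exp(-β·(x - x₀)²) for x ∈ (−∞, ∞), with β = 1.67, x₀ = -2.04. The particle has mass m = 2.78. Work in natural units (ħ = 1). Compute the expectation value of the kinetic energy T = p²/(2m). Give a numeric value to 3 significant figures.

0.300

T = −(ħ²/2m) d²/dx², so ⟨T⟩ = −(ħ²/2m) ∫ Ψ*·Ψ'' dx; with m = 2.78.
Gaussian moments (u = x − x₀): ∫u^(2j)·e^(−2βu²) du = (2j−1)!!/(4β)^j · √(π/(2β)), odd powers integrate to 0; here √(π/(2β)) = 0.96984. Derivatives: d/dx e^(−βu²) = −2βu·e^(−βu²), d²/dx² e^(−βu²) = (4β²u² − 2β)·e^(−βu²).
⟨T⟩ = 0.30036.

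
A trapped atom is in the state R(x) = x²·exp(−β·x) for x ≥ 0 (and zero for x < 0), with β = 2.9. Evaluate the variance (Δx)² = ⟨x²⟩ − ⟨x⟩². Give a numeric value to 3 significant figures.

Compute ⟨x⟩ and ⟨x²⟩ separately, then (Δx)² = ⟨x²⟩ − ⟨x⟩².
Every integrand reduces to terms xʲ·e^(−2βx) on [0, ∞); use ∫₀^∞ xʲ·e^(−2βx) dx = j!/(2β)^(j+1).
Normalization: ∫|R|² dx = 0.0036565.
⟨x⟩ = 0.86207 and ⟨x²⟩ = 0.89180.
(Δx)² = 0.89180 − (0.86207)² = 0.14863.

0.149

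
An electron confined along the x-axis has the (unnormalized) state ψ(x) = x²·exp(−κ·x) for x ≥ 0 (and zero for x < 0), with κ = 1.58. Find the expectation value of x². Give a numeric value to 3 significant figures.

⟨x²⟩ = ∫ x²·|ψ|² dx / ∫|ψ|² dx (integrals over the domain).
Every integrand reduces to terms xʲ·e^(−2κx) on [0, ∞); use ∫₀^∞ xʲ·e^(−2κx) dx = j!/(2κ)^(j+1).
State is unnormalized: ∫|ψ|² dx = 0.076169, and ∫ψ*·x²·ψ dx = 0.22884, so ⟨x²⟩ = 0.22884 / 0.076169.
⟨x²⟩ = 3.0043.

3.00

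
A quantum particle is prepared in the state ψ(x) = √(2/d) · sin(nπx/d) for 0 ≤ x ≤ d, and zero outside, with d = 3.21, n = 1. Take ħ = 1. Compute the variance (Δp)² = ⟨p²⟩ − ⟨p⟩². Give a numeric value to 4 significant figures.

0.9578

Compute ⟨p⟩ and ⟨p²⟩ separately; (Δp)² = ⟨p²⟩ − ⟨p⟩².
d/dx sin(nπx/d) = (nπ/d)·cos(nπx/d) and d²/dx² sin(nπx/d) = −(nπ/d)²·sin(nπx/d); on 0 ≤ x ≤ d, ∫sin²(nπx/d) dx = d/2 and ∫sin(nπx/d)·cos(nπx/d) dx = 0.
⟨p⟩ = 0.0000 and ⟨p²⟩ = 0.95783.
(Δp)² = 0.95783 − (0.0000)² = 0.95783.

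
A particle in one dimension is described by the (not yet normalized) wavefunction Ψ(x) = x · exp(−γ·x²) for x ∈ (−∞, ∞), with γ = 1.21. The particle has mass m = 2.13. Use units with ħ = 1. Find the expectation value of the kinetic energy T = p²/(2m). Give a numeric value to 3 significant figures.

0.852

T = −(ħ²/2m) d²/dx², so ⟨T⟩ = −(ħ²/2m) ∫ Ψ*·Ψ'' dx / ∫|Ψ|² dx; with m = 2.13.
Expand each integrand as polynomial × e^(−2γx²) and use ∫x^(2j)·e^(−2γx²) dx = (2j−1)!!/(4γ)^j · √(π/(2γ)), odd powers → 0; here √(π/(2γ)) = 1.1394. Differentiate with the product rule, d/dx e^(−γx²) = −2γx·e^(−γx²).
State is unnormalized: ∫|Ψ|² dx = 0.23541, and ∫Ψ*·(−ħ²/2m · Ψ'') dx = 0.20059, so ⟨T⟩ = 0.20059 / 0.23541.
⟨T⟩ = 0.85211.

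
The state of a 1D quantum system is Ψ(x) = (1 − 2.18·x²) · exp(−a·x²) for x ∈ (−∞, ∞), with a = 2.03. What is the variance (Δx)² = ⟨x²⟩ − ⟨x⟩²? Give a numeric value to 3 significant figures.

0.0853

Compute ⟨x⟩ and ⟨x²⟩ separately, then (Δx)² = ⟨x²⟩ − ⟨x⟩².
Expand each integrand as polynomial × e^(−2ax²) and use ∫x^(2j)·e^(−2ax²) dx = (2j−1)!!/(4a)^j · √(π/(2a)), odd powers → 0; here √(π/(2a)) = 0.87965.
Normalization: ∫|Ψ|² dx = 0.59754.
⟨x⟩ = 0.0000 and ⟨x²⟩ = 0.085269.
(Δx)² = 0.085269 − (0.0000)² = 0.085269.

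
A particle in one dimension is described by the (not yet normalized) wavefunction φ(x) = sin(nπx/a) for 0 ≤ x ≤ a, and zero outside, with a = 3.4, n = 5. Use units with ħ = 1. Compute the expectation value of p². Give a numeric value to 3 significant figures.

p² φ = −ħ² d²φ/dx²; ⟨p²⟩ = −ħ² ∫ φ*·φ'' dx / ∫|φ|² dx.
d/dx sin(nπx/a) = (nπ/a)·cos(nπx/a) and d²/dx² sin(nπx/a) = −(nπ/a)²·sin(nπx/a); on 0 ≤ x ≤ a, ∫sin²(nπx/a) dx = a/2 and ∫sin(nπx/a)·cos(nπx/a) dx = 0.
State is unnormalized: ∫|φ|² dx = 1.7000, and ∫φ*·(−ħ² φ'') dx = 36.285, so ⟨p²⟩ = 36.285 / 1.7000.
⟨p²⟩ = 21.344.

21.3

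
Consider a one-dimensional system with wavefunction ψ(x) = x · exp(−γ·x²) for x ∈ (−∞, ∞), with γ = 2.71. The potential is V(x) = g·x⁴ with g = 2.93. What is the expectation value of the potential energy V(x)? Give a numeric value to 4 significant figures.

0.3740

⟨V⟩ = ∫ V(x)·|ψ|² dx / ∫|ψ|² dx.
Expand each integrand as polynomial × e^(−2γx²) and use ∫x^(2j)·e^(−2γx²) dx = (2j−1)!!/(4γ)^j · √(π/(2γ)), odd powers → 0; here √(π/(2γ)) = 0.76133.
State is unnormalized: ∫|ψ|² dx = 0.070234, and ∫ψ*·V(x)·ψ dx = 0.026269, so ⟨V⟩ = 0.026269 / 0.070234.
⟨V⟩ = 0.37402.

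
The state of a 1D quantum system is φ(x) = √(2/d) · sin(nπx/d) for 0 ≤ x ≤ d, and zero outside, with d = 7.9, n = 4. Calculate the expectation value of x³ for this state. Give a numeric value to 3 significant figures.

⟨x³⟩ = ∫ x³·|φ|² dx (integrals over the domain).
With sin²θ = (1 − cos2θ)/2 on 0 ≤ x ≤ d: ∫sin²(nπx/d) dx = d/2, ∫x·sin²(nπx/d) dx = d²/4, ∫x²·sin²(nπx/d) dx = d³·(1/6 − 1/(4n²π²)); higher powers xᵏ the same way, integrating xᵏ·cos(2nπx/d) by parts.
⟨x³⟩ = 120.92.

121.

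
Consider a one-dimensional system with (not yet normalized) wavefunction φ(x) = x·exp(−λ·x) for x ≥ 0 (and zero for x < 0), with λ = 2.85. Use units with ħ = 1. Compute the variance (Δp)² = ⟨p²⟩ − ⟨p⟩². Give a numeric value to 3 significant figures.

8.12

Compute ⟨p⟩ and ⟨p²⟩ separately; (Δp)² = ⟨p²⟩ − ⟨p⟩².
Differentiate x·exp(−λ·x) with the product rule; every integrand then reduces to terms xʲ·e^(−2λx) on [0, ∞), with ∫₀^∞ xʲ·e^(−2λx) dx = j!/(2λ)^(j+1).
Normalization: ∫|φ|² dx = 0.010800.
⟨p⟩ = 0.0000 and ⟨p²⟩ = 8.1225.
(Δp)² = 8.1225 − (0.0000)² = 8.1225.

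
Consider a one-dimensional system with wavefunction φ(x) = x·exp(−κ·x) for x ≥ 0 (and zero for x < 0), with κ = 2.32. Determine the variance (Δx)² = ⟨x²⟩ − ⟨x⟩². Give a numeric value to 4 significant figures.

Compute ⟨x⟩ and ⟨x²⟩ separately, then (Δx)² = ⟨x²⟩ − ⟨x⟩².
Every integrand reduces to terms xʲ·e^(−2κx) on [0, ∞); use ∫₀^∞ xʲ·e^(−2κx) dx = j!/(2κ)^(j+1).
Normalization: ∫|φ|² dx = 0.020021.
⟨x⟩ = 0.64655 and ⟨x²⟩ = 0.55737.
(Δx)² = 0.55737 − (0.64655)² = 0.13934.

0.1393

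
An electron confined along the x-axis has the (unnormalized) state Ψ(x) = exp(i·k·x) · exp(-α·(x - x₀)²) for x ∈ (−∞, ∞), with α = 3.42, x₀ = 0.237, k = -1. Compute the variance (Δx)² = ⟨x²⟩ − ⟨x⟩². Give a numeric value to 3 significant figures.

Compute ⟨x⟩ and ⟨x²⟩ separately, then (Δx)² = ⟨x²⟩ − ⟨x⟩².
Gaussian moments (u = x − x₀): ∫u^(2j)·e^(−2αu²) du = (2j−1)!!/(4α)^j · √(π/(2α)), odd powers integrate to 0; here √(π/(2α)) = 0.67771.
Normalization: ∫|Ψ|² dx = 0.67771.
⟨x⟩ = 0.23700 and ⟨x²⟩ = 0.12927.
(Δx)² = 0.12927 − (0.23700)² = 0.073099.

0.0731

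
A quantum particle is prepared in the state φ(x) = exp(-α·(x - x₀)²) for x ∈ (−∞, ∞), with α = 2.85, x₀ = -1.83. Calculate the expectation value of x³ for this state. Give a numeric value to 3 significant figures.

-6.61

⟨x³⟩ = ∫ x³·|φ|² dx / ∫|φ|² dx (integrals over the domain).
Gaussian moments (u = x − x₀): ∫u^(2j)·e^(−2αu²) du = (2j−1)!!/(4α)^j · √(π/(2α)), odd powers integrate to 0; here √(π/(2α)) = 0.74240.
State is unnormalized: ∫|φ|² dx = 0.74240, and ∫φ*·x³·φ dx = -4.9073, so ⟨x³⟩ = -4.9073 / 0.74240.
⟨x³⟩ = -6.6101.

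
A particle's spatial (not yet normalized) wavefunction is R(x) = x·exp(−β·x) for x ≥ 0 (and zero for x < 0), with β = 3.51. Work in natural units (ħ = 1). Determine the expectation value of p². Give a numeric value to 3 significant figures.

12.3

p² R = −ħ² d²R/dx²; ⟨p²⟩ = −ħ² ∫ R*·R'' dx / ∫|R|² dx.
Differentiate x·exp(−β·x) with the product rule; every integrand then reduces to terms xʲ·e^(−2βx) on [0, ∞), with ∫₀^∞ xʲ·e^(−2βx) dx = j!/(2β)^(j+1).
State is unnormalized: ∫|R|² dx = 0.0057812, and ∫R*·(−ħ² R'') dx = 0.071225, so ⟨p²⟩ = 0.071225 / 0.0057812.
⟨p²⟩ = 12.320.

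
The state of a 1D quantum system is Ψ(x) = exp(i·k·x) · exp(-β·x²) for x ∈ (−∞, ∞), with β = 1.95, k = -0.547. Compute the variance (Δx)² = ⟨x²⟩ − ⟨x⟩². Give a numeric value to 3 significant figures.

0.128

Compute ⟨x⟩ and ⟨x²⟩ separately, then (Δx)² = ⟨x²⟩ − ⟨x⟩².
Gaussian moments: ∫x^(2j)·e^(−2βx²) dx = (2j−1)!!/(4β)^j · √(π/(2β)), odd powers integrate to 0; here √(π/(2β)) = 0.89752.
Normalization: ∫|Ψ|² dx = 0.89752.
⟨x⟩ = 0.0000 and ⟨x²⟩ = 0.12821.
(Δx)² = 0.12821 − (0.0000)² = 0.12821.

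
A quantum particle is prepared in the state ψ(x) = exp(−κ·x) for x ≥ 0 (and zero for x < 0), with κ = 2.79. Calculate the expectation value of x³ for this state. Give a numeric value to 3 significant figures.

⟨x³⟩ = ∫ x³·|ψ|² dx / ∫|ψ|² dx (integrals over the domain).
Every integrand reduces to terms xʲ·e^(−2κx) on [0, ∞); use ∫₀^∞ xʲ·e^(−2κx) dx = j!/(2κ)^(j+1).
State is unnormalized: ∫|ψ|² dx = 0.17921, and ∫ψ*·x³·ψ dx = 0.0061889, so ⟨x³⟩ = 0.0061889 / 0.17921.
⟨x³⟩ = 0.034534.

0.0345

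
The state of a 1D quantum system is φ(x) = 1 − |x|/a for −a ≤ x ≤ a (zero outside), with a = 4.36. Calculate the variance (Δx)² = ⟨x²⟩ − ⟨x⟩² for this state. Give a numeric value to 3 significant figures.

Compute ⟨x⟩ and ⟨x²⟩ separately, then (Δx)² = ⟨x²⟩ − ⟨x⟩².
φ is even, so ∫ over [−a, a] = 2∫₀ᵃ with φ = 1 − x/a there: ∫₀ᵃ (1 − x/a)² dx = a/3, ∫₀ᵃ x²(1 − x/a)² dx = a³/30, ∫₀ᵃ x⁴(1 − x/a)² dx = a⁵/105.
Normalization: ∫|φ|² dx = 2.9067.
⟨x⟩ = 0.0000 and ⟨x²⟩ = 1.9010.
(Δx)² = 1.9010 − (0.0000)² = 1.9010.

1.90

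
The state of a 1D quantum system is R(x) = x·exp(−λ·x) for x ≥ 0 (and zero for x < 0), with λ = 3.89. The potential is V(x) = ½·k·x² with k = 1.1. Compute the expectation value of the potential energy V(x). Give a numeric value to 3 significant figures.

⟨V⟩ = ∫ V(x)·|R|² dx / ∫|R|² dx.
Every integrand reduces to terms xʲ·e^(−2λx) on [0, ∞); use ∫₀^∞ xʲ·e^(−2λx) dx = j!/(2λ)^(j+1).
State is unnormalized: ∫|R|² dx = 0.0042471, and ∫R*·V(x)·R dx = 0.00046310, so ⟨V⟩ = 0.00046310 / 0.0042471.
⟨V⟩ = 0.10904.

0.109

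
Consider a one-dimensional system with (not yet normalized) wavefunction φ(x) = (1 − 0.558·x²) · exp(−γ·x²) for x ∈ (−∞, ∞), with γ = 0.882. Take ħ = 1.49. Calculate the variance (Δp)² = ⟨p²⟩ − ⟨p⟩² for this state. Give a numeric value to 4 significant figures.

Compute ⟨p⟩ and ⟨p²⟩ separately; (Δp)² = ⟨p²⟩ − ⟨p⟩².
Expand each integrand as polynomial × e^(−2γx²) and use ∫x^(2j)·e^(−2γx²) dx = (2j−1)!!/(4γ)^j · √(π/(2γ)), odd powers → 0; here √(π/(2γ)) = 1.3345. Differentiate with the product rule, d/dx e^(−γx²) = −2γx·e^(−γx²).
Normalization: ∫|φ|² dx = 1.0125.
⟨p⟩ = 0.0000 and ⟨p²⟩ = 3.8491.
(Δp)² = 3.8491 − (0.0000)² = 3.8491.

3.849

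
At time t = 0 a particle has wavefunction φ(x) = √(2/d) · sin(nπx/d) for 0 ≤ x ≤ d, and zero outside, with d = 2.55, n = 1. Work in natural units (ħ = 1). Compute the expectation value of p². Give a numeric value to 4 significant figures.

p² φ = −ħ² d²φ/dx²; ⟨p²⟩ = −ħ² ∫ φ*·φ'' dx.
d/dx sin(nπx/d) = (nπ/d)·cos(nπx/d) and d²/dx² sin(nπx/d) = −(nπ/d)²·sin(nπx/d); on 0 ≤ x ≤ d, ∫sin²(nπx/d) dx = d/2 and ∫sin(nπx/d)·cos(nπx/d) dx = 0.
⟨p²⟩ = 1.5178.

1.518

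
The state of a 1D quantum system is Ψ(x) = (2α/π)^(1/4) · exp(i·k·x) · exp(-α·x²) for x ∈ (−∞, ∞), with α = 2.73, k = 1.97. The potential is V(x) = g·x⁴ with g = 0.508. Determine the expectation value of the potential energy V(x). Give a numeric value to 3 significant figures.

⟨V⟩ = ∫ V(x)·|Ψ|² dx.
Gaussian moments: ∫x^(2j)·e^(−2αx²) dx = (2j−1)!!/(4α)^j · √(π/(2α)), odd powers integrate to 0; here √(π/(2α)) = 0.75854.
⟨V⟩ = 0.012780.

0.0128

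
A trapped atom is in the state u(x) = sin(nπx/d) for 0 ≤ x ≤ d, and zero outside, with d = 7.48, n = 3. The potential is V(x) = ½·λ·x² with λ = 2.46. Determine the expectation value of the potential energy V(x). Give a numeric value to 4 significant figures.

22.55

⟨V⟩ = ∫ V(x)·|u|² dx / ∫|u|² dx.
With sin²θ = (1 − cos2θ)/2 on 0 ≤ x ≤ d: ∫sin²(nπx/d) dx = d/2, ∫x·sin²(nπx/d) dx = d²/4, ∫x²·sin²(nπx/d) dx = d³·(1/6 − 1/(4n²π²)); higher powers xᵏ the same way, integrating xᵏ·cos(2nπx/d) by parts.
State is unnormalized: ∫|u|² dx = 3.7400, and ∫u*·V(x)·u dx = 84.346, so ⟨V⟩ = 84.346 / 3.7400.
⟨V⟩ = 22.552.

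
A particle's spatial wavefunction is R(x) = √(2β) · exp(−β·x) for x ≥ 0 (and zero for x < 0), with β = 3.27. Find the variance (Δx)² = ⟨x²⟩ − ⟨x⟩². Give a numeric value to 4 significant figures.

Compute ⟨x⟩ and ⟨x²⟩ separately, then (Δx)² = ⟨x²⟩ − ⟨x⟩².
Every integrand reduces to terms xʲ·e^(−2βx) on [0, ∞); use ∫₀^∞ xʲ·e^(−2βx) dx = j!/(2β)^(j+1).
⟨x⟩ = 0.15291 and ⟨x²⟩ = 0.046760.
(Δx)² = 0.046760 − (0.15291)² = 0.023380.

0.02338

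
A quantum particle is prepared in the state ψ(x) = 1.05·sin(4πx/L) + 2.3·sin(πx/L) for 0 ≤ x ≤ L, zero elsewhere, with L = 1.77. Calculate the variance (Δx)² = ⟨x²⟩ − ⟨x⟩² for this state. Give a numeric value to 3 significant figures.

0.128

Compute ⟨x⟩ and ⟨x²⟩ separately, then (Δx)² = ⟨x²⟩ − ⟨x⟩².
On 0 ≤ x ≤ L (j ≠ l): ∫sin²(jπx/L) dx = L/2, ∫sin(jπx/L)·sin(lπx/L) dx = 0; diagonal moments ∫x·sin²(jπx/L) dx = L²/4, ∫x²·sin²(jπx/L) dx = L³·(1/6 − 1/(4j²π²)); cross terms ∫x·sin(jπx/L)·sin(lπx/L) dx = 0 for j + l even and −4jlL²/(π²(j² − l²)²) for j + l odd, ∫x²·sin(jπx/L)·sin(lπx/L) dx = (−1)^(j+l)·4jlL³/(π²(j² − l²)²); higher powers the same way via product-to-sum and parts.
Normalization: ∫|ψ|² dx = 5.6574.
⟨x⟩ = 0.86573 and ⟨x²⟩ = 0.87714.
(Δx)² = 0.87714 − (0.86573)² = 0.12765.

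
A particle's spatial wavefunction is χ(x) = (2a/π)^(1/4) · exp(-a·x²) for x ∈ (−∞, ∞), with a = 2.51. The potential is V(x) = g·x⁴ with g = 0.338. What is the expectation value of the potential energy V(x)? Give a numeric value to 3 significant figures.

⟨V⟩ = ∫ V(x)·|χ|² dx.
Gaussian moments: ∫x^(2j)·e^(−2ax²) dx = (2j−1)!!/(4a)^j · √(π/(2a)), odd powers integrate to 0; here √(π/(2a)) = 0.79108.
⟨V⟩ = 0.010059.

0.0101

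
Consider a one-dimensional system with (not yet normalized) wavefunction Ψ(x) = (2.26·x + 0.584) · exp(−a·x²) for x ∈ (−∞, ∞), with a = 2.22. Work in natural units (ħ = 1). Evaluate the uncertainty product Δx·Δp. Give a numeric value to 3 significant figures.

Δx = √(⟨x²⟩−⟨x⟩²), Δp = √(⟨p²⟩−⟨p⟩²).
Expand each integrand as polynomial × e^(−2ax²) and use ∫x^(2j)·e^(−2ax²) dx = (2j−1)!!/(4a)^j · √(π/(2a)), odd powers → 0; here √(π/(2a)) = 0.84117. Differentiate with the product rule, d/dx e^(−ax²) = −2ax·e^(−ax²).
Normalization: ∫|Ψ|² dx = 0.77071.
⟨x⟩ = 0.32444, ⟨x²⟩ = 0.25400 ⇒ Δx = 0.38567.
⟨p⟩ = 0.0000, ⟨p²⟩ = 5.0073 ⇒ Δp = 2.2377.
Δx·Δp = 0.86301.

0.863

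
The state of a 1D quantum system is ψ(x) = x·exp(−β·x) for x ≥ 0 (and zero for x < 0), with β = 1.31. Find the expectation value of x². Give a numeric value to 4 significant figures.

1.748

⟨x²⟩ = ∫ x²·|ψ|² dx / ∫|ψ|² dx (integrals over the domain).
Every integrand reduces to terms xʲ·e^(−2βx) on [0, ∞); use ∫₀^∞ xʲ·e^(−2βx) dx = j!/(2β)^(j+1).
State is unnormalized: ∫|ψ|² dx = 0.11121, and ∫ψ*·x²·ψ dx = 0.19440, so ⟨x²⟩ = 0.19440 / 0.11121.
⟨x²⟩ = 1.7481.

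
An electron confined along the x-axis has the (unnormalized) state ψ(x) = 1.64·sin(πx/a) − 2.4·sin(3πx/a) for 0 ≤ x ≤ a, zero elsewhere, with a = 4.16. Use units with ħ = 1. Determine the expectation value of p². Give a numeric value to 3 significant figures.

3.68

p² ψ = −ħ² d²ψ/dx²; ⟨p²⟩ = −ħ² ∫ ψ*·ψ'' dx / ∫|ψ|² dx.
d²/dx² sin(jπx/a) = −(jπ/a)²·sin(jπx/a); on 0 ≤ x ≤ a, ∫sin²(jπx/a) dx = a/2 and ∫sin(jπx/a)·sin(lπx/a) dx = 0 for j ≠ l, so only diagonal terms survive in ∫|ψ|² and ∫ψ·ψ″; ∫ψ·ψ′ dx = [ψ²/2] between the walls = 0.
State is unnormalized: ∫|ψ|² dx = 17.575, and ∫ψ*·(−ħ² ψ'') dx = 64.686, so ⟨p²⟩ = 64.686 / 17.575.
⟨p²⟩ = 3.6805.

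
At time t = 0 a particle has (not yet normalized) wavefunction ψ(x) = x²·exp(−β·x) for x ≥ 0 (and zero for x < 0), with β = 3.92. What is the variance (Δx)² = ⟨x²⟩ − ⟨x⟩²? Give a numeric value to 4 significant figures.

0.08135

Compute ⟨x⟩ and ⟨x²⟩ separately, then (Δx)² = ⟨x²⟩ − ⟨x⟩².
Every integrand reduces to terms xʲ·e^(−2βx) on [0, ∞); use ∫₀^∞ xʲ·e^(−2βx) dx = j!/(2β)^(j+1).
Normalization: ∫|ψ|² dx = 0.00081027.
⟨x⟩ = 0.63776 and ⟨x²⟩ = 0.48808.
(Δx)² = 0.48808 − (0.63776)² = 0.081346.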